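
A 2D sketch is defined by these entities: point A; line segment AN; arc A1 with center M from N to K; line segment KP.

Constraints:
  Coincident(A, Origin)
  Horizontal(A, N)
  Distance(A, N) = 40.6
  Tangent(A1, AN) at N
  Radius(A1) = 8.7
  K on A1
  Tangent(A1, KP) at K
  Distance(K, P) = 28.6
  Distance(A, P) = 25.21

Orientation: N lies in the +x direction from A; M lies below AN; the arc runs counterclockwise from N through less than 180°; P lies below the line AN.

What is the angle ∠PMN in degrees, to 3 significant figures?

115°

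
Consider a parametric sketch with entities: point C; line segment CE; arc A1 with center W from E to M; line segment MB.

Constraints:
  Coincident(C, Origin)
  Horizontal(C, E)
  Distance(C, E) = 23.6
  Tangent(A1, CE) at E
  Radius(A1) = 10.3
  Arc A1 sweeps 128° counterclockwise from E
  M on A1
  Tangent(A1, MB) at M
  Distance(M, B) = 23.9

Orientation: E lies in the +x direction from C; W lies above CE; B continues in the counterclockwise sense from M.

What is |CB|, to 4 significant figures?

39.34

On A1, E sits at bearing -90° from W; a 128° counterclockwise sweep puts M at bearing 38°, so M = W + 10.3·(cos 38°, sin 38°) = (31.72, 16.64). The tangent condition forces WM to be normal to MB, so MB runs along (−sin 38°, cos 38°); with |MB| = 23.9, B = (17.00, 35.47). Then |CB| = |B − C| = 39.34.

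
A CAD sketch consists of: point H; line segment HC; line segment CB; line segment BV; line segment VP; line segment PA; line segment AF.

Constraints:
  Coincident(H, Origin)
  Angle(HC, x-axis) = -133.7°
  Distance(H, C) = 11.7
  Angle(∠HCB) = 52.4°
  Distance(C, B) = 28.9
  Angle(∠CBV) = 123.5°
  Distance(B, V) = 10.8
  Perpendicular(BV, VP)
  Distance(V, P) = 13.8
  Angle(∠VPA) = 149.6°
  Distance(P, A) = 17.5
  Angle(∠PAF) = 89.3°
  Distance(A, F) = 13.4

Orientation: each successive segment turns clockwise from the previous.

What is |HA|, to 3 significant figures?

8.39

H is at the origin; HC runs at -133.7° with length 11.7, so C = (-8.08, -8.46). ∠HCB = 52.4° gives CB at 98.7° from the x-axis; with |CB| = 28.9, B = (-12.5, 20.1). ∠CBV = 123.5° gives BV at 42.2° from the x-axis; with |BV| = 10.8, V = (-4.45, 27.4). BV is perpendicular to VP, so VP runs at -47.8°; with |VP| = 13.8, P = (4.82, 17.1). ∠VPA = 149.6° gives PA at -78.2° from the x-axis; with |PA| = 17.5, A = (8.39, 0.0101). Then |HA| = |A − H| = 8.39.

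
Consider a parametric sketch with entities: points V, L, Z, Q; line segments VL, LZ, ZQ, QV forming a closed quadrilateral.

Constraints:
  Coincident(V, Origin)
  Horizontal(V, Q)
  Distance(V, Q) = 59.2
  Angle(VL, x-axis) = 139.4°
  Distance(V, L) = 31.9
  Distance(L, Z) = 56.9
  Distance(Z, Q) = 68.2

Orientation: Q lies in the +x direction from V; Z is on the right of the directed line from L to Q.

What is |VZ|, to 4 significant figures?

31.38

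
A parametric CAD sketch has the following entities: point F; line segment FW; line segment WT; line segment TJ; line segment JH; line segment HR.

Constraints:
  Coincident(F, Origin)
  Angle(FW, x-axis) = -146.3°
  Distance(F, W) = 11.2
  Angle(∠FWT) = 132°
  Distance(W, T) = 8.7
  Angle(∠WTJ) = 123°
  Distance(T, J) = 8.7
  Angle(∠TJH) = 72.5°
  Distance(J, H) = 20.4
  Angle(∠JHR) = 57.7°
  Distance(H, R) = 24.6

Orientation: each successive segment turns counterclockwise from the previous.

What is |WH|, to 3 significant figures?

14.2

F is at the origin; FW runs at -146.3° with length 11.2, so W = (-9.32, -6.21). ∠FWT = 132.0° gives WT at -98.3° from the x-axis; with |WT| = 8.7, T = (-10.6, -14.8). ∠WTJ = 123.0° gives TJ at -41.3° from the x-axis; with |TJ| = 8.7, J = (-4.04, -20.6). ∠TJH = 72.5° gives JH at 66.2° from the x-axis; with |JH| = 20.4, H = (4.19, -1.90). Then |WH| = |H − W| = 14.2.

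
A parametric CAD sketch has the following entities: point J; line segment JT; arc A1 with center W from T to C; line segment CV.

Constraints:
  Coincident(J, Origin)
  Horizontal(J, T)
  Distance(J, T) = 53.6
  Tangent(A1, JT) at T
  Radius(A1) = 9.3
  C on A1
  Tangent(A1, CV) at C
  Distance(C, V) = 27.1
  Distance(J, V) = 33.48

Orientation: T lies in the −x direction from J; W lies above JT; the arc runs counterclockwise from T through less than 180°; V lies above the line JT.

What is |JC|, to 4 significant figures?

47.61

Checks: J = (0.00, 0.00) ✓; |WC| = 9.300 ✓; ∠(WC, CV) = 90.00° ✓; |CV| = 27.10 ✓; |JV| = 33.48 ✓.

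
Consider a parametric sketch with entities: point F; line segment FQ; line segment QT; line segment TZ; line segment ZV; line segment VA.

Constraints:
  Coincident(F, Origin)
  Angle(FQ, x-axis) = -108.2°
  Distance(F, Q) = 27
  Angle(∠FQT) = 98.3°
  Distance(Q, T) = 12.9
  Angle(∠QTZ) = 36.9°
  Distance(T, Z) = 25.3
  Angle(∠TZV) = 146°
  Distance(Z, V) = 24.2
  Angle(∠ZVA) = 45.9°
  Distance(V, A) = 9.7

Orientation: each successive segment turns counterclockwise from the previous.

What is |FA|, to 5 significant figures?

27.565

F is at the origin; FQ runs at -108.2° with length 27.0, so Q = (-8.4330, -25.649). ∠FQT = 98.3° gives QT at -26.500° from the x-axis; with |QT| = 12.9, T = (3.1116, -31.405). ∠QTZ = 36.9° gives TZ at 116.60° from the x-axis; with |TZ| = 25.3, Z = (-8.2167, -8.7831). ∠TZV = 146.0° gives ZV at 150.60° from the x-axis; with |ZV| = 24.2, V = (-29.300, 3.0968). ∠ZVA = 45.9° gives VA at -75.300° from the x-axis; with |VA| = 9.7, A = (-26.839, -6.2857). Then |FA| = |A − F| = 27.565.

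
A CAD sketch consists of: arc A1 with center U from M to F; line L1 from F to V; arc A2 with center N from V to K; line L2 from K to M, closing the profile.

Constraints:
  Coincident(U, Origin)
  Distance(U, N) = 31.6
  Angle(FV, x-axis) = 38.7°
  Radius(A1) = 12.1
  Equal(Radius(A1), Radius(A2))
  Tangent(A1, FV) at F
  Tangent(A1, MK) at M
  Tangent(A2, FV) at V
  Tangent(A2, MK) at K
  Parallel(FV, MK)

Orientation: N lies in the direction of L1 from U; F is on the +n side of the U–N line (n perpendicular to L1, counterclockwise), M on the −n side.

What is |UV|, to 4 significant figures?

33.84

The slot axis is L1's direction at 38.7°, so u = (cos 38.7°, sin 38.7°) = (0.7804, 0.6252) and n = (−sin 38.7°, cos 38.7°) = (-0.6252, 0.7804). U is at the origin and N lies 31.6 along u from U, so N = 31.6·u = (24.66, 19.76). Tangency of A1 to both parallel lines with radius 12.1 puts F and M at U ± 12.1·n: F = (-7.565, 9.443), M = (7.565, -9.443). Equal radii place V and K the same way about N: V = N + 12.1·n = (17.10, 29.20), K = N − 12.1·n = (32.23, 10.31). Then |UV| = |V − U| = 33.84.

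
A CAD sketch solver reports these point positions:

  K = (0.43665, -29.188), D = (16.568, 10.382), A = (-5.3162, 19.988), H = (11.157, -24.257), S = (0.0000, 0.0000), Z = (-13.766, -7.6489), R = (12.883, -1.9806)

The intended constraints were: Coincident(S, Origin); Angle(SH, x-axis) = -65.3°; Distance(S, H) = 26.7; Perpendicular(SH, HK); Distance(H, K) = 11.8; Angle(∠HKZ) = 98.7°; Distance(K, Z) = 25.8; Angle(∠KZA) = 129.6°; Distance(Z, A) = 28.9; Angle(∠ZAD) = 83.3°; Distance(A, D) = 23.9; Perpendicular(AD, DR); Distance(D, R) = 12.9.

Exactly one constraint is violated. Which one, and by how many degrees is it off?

Perpendicular(AD, DR) — off by 7.10°.

S = (0.00, 0.00) ✓; SH at -65.30° ✓; |SH| = 26.70 ✓; ∠(SH, HK) = 90.00° ✓; |HK| = 11.80 ✓; ∠HKZ = 98.70° ✓; |KZ| = 25.80 ✓; ∠KZA = 129.6° ✓; |ZA| = 28.90 ✓; ∠ZAD = 83.30° ✓; |AD| = 23.90 ✓; ∠(AD, DR) = 82.90° ✗; |DR| = 12.90 ✓.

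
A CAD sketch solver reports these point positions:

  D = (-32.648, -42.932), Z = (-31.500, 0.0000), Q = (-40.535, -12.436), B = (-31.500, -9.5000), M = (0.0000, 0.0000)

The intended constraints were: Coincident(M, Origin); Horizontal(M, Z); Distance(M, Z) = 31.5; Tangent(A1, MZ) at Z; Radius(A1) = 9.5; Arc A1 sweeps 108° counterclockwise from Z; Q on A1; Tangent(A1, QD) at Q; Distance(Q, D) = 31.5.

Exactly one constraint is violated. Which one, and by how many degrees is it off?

Tangent(A1, QD) at Q — off by 3.50°.

M = (0.00, 0.00) ✓; M.y = 0.00, Z.y = 0.00 ✓; |MZ| = 31.50 ✓; ∠(BZ, ZM) = 90.00° ✓; |BZ| = 9.500 ✓; bearing(B→Q) − bearing(B→Z) = 108.0° ✓; |BQ| = 9.500 ✓; ∠(BQ, QD) = 93.50° ✗; |QD| = 31.50 ✓.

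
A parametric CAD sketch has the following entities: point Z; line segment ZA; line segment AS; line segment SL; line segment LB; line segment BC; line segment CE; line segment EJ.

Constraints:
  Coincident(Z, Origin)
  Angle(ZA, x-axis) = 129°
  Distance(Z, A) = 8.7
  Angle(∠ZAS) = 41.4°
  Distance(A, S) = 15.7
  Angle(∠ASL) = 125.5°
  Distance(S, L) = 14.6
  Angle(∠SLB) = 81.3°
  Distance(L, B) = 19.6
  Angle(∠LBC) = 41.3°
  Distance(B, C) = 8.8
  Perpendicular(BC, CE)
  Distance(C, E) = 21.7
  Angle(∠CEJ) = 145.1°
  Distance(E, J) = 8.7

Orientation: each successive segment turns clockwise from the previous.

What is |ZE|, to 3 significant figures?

27.9

Z is at the origin; ZA runs at 129.0° with length 8.7, so A = (-5.48, 6.76). ∠ZAS = 41.4° gives AS at -9.60° from the x-axis; with |AS| = 15.7, S = (10.0, 4.14). ∠ASL = 125.5° gives SL at -64.1° from the x-axis; with |SL| = 14.6, L = (16.4, -8.99). ∠SLB = 81.3° gives LB at -163° from the x-axis; with |LB| = 19.6, B = (-2.34, -14.8). ∠LBC = 41.3° gives BC at 58.5° from the x-axis; with |BC| = 8.8, C = (2.26, -7.28). The perpendicularity gives CE at right angles to BC, so CE runs at -31.5°; with |CE| = 21.7, E = (20.8, -18.6). Then |ZE| = |E − Z| = 27.9.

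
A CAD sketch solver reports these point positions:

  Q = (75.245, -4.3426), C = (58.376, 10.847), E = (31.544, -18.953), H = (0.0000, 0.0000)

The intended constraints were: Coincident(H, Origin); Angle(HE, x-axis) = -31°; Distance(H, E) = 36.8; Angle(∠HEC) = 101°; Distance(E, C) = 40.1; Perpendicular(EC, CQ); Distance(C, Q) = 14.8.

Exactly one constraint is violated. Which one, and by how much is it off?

Distance(C, Q) = 14.8 — off by 7.90.

H = (0.00, 0.00) ✓; HE at -31.00° ✓; |HE| = 36.80 ✓; ∠HEC = 101.0° ✓; |EC| = 40.10 ✓; ∠(EC, CQ) = 90.00° ✓; |CQ| = 22.70 ✗.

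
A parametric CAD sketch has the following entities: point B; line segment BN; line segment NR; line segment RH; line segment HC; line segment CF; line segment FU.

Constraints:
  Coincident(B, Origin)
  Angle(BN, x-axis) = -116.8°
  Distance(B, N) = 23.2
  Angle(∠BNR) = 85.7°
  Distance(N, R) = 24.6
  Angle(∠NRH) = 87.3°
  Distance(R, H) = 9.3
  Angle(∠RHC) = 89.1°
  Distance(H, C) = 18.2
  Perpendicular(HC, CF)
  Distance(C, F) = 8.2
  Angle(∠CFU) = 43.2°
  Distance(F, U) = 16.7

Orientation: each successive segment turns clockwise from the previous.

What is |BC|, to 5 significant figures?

15.581

B is at the origin; BN runs at -116.8° with length 23.2, so N = (-10.460, -20.708). ∠BNR = 85.7° gives NR at 148.90° from the x-axis; with |NR| = 24.6, R = (-31.525, -8.0013). ∠NRH = 87.3° gives RH at 56.200° from the x-axis; with |RH| = 9.3, H = (-26.351, -0.27312). ∠RHC = 89.1° gives HC at -34.700° from the x-axis; with |HC| = 18.2, C = (-11.388, -10.634). Then |BC| = |C − B| = 15.581.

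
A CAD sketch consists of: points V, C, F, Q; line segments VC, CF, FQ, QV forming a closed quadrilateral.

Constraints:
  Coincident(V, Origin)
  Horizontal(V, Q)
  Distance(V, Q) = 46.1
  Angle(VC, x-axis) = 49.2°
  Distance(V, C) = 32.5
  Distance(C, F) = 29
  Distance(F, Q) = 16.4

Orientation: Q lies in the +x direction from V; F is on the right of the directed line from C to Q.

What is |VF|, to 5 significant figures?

30.140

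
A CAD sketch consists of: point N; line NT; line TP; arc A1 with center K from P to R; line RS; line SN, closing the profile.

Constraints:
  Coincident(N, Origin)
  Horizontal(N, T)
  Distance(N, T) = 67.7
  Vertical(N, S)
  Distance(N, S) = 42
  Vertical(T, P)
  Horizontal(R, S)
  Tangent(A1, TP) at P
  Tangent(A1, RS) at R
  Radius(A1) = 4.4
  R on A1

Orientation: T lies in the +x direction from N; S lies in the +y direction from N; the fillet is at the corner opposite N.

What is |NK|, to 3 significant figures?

73.6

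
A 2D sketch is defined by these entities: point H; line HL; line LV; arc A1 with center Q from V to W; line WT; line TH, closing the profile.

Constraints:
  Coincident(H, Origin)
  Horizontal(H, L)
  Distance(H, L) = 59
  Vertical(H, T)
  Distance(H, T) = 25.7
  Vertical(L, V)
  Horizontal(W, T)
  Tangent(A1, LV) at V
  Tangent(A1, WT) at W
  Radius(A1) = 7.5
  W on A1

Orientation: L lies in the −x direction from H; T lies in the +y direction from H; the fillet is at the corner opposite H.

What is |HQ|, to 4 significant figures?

54.62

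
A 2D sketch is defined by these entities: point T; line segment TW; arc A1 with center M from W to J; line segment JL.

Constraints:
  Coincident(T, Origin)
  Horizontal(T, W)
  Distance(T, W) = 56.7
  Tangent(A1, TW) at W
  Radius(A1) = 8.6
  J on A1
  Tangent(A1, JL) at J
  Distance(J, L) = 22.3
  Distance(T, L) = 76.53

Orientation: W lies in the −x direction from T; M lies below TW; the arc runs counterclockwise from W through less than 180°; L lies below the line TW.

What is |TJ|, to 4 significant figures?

65.21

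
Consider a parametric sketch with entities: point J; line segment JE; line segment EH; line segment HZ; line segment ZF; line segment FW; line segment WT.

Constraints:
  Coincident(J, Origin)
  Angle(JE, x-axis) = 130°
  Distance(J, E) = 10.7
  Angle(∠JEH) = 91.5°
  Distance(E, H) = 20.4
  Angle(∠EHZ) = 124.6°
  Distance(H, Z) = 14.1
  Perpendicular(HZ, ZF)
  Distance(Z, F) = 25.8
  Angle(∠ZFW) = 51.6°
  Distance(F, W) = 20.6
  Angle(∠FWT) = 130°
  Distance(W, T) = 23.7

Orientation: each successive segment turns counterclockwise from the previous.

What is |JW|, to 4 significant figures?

10.13

J is at the origin; JE runs at 130.0° with length 10.7, so E = (-6.878, 8.197). ∠JEH = 91.5° gives EH at -141.5° from the x-axis; with |EH| = 20.4, H = (-22.84, -4.503). ∠EHZ = 124.6° gives HZ at -86.10° from the x-axis; with |HZ| = 14.1, Z = (-21.88, -18.57). HZ ⟂ ZF, so ZF runs at 3.900°; with |ZF| = 25.8, F = (3.856, -16.82). ∠ZFW = 51.6° gives FW at 132.3° from the x-axis; with |FW| = 20.6, W = (-10.01, -1.579). Then |JW| = |W − J| = 10.13.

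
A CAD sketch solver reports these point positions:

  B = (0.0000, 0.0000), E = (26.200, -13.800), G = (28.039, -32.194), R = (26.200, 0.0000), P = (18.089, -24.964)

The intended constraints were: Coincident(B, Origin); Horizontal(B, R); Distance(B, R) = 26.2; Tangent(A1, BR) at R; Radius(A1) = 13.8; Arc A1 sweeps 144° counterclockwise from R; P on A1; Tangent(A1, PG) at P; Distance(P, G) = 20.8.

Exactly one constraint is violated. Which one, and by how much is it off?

Distance(P, G) = 20.8 — off by 8.50.

B = (0.00, 0.00) ✓; B.y = 0.00, R.y = 0.00 ✓; |BR| = 26.20 ✓; ∠(ER, RB) = 90.00° ✓; |ER| = 13.80 ✓; bearing(E→P) − bearing(E→R) = 144.0° ✓; |EP| = 13.80 ✓; ∠(EP, PG) = 90.00° ✓; |PG| = 12.30 ✗.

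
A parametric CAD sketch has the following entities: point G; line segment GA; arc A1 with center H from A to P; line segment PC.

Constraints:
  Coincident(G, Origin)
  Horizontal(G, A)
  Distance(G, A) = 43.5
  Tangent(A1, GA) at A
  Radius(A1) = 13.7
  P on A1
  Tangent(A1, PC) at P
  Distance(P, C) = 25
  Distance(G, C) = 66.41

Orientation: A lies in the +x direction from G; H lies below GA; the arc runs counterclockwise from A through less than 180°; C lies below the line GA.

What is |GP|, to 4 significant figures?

41.57

Checks: G = (0.00, 0.00) ✓; |HP| = 13.70 ✓; ∠(HP, PC) = 90.00° ✓; |PC| = 25.00 ✓; |GC| = 66.41 ✓.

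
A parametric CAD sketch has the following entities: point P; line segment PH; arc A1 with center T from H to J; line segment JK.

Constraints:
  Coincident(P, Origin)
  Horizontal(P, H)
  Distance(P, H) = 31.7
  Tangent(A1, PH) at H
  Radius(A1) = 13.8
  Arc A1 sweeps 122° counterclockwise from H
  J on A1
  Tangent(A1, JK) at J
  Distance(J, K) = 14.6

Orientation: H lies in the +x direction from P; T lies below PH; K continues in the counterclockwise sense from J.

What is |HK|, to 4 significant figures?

33.73

P is at the origin; P and H share the same y with |PH| = 31.7 and H on the +x side, so H = (31.70, 0.000). Tangency of A1 to PH means the radius TH is perpendicular to PH, so T = H + (0, -13.8) = (31.70, -13.80). On A1, H sits at bearing 90° from T; a 122° counterclockwise sweep puts J at bearing 212°, so J = T + 13.8·(cos 212°, sin 212°) = (20.00, -21.11). Tangency of A1 to JK means the radius TJ is perpendicular to JK, so JK runs along (−sin 212°, cos 212°); with |JK| = 14.6, K = (27.73, -33.49). Then |HK| = |K − H| = 33.73.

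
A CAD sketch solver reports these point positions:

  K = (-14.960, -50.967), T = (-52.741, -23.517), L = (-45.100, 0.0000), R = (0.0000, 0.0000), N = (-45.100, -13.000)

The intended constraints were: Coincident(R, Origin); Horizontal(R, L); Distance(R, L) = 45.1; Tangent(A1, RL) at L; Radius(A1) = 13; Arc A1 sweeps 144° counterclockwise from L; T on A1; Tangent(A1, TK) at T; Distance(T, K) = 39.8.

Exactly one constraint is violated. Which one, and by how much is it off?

Distance(T, K) = 39.8 — off by 6.90.

R = (0.00, 0.00) ✓; R.y = 0.00, L.y = 0.00 ✓; |RL| = 45.10 ✓; ∠(NL, LR) = 90.00° ✓; |NL| = 13.00 ✓; bearing(N→T) − bearing(N→L) = 144.0° ✓; |NT| = 13.00 ✓; ∠(NT, TK) = 90.00° ✓; |TK| = 46.70 ✗.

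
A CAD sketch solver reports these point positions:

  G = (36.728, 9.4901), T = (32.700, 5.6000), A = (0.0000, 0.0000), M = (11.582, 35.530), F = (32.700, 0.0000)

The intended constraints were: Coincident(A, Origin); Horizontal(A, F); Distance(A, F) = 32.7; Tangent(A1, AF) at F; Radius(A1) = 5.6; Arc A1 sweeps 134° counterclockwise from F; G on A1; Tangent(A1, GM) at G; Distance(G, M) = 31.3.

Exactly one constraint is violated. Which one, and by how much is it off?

Distance(G, M) = 31.3 — off by 4.90.

A = (0.00, 0.00) ✓; A.y = 0.00, F.y = 0.00 ✓; |AF| = 32.70 ✓; ∠(TF, FA) = 90.00° ✓; |TF| = 5.600 ✓; bearing(T→G) − bearing(T→F) = 134.0° ✓; |TG| = 5.600 ✓; ∠(TG, GM) = 90.00° ✓; |GM| = 36.20 ✗.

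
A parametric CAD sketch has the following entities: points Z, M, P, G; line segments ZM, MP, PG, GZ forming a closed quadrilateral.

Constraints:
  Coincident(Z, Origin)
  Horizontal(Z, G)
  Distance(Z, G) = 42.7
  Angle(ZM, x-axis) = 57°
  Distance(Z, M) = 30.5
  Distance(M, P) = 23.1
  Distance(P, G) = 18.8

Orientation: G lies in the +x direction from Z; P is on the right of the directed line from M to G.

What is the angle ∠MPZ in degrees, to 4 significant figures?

79.47°

Z is at the origin; Z and G share the same y with |ZG| = 42.7 and G in +x, so G = (42.7, 0). ZM runs at 57.0° with |ZM| = 30.5, so M = (16.61, 25.58). P is determined by |MP| = 23.1 and |PG| = 18.8 together: it lies at the intersection of circle(M, 23.1) and circle(G, 18.8). With |MG| = 36.54, the foot of the radical line on MG is 20.73 from M and the perpendicular offset is √(23.1² − 20.73²) = 10.18. Taking the right-of-MG solution: P = (24.29, 3.792).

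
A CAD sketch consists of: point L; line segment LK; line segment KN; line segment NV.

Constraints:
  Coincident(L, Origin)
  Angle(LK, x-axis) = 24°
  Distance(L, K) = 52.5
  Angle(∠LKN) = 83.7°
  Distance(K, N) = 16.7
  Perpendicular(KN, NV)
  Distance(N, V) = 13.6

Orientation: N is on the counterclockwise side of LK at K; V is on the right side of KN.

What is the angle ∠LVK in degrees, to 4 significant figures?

41.40°

L is at the origin; LK runs at 24.0° with length 52.5, so K = 52.5·(cos 24.0°, sin 24.0°) = (47.96, 21.35). ∠LKN = 83.7°, so KN runs at 24.0° + (180° − 83.7°) = 120.3° from the x-axis; with |KN| = 16.7, N = K + 16.7·(cos 120.3°, sin 120.3°) = (39.54, 35.77). KN is perpendicular to NV; with |NV| = 13.6 on the right of KN, V = N + 13.6·(0.8634, 0.5045) = (51.28, 42.63). Then cos ∠LVK = VL·VK / (|VL||VK|), giving 41.40°.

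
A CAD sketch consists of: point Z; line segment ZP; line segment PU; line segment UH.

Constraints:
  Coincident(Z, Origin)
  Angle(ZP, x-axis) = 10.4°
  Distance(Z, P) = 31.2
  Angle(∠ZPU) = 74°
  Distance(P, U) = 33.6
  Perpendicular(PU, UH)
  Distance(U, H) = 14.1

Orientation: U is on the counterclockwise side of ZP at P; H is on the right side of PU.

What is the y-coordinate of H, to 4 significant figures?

42.00

Z is at the origin; ZP runs at 10.4° with length 31.2, so P = 31.2·(cos 10.4°, sin 10.4°) = (30.69, 5.632). ∠ZPU = 74.0°, so PU runs at 10.4° + (180° − 74.0°) = 116.4° from the x-axis; with |PU| = 33.6, U = P + 33.6·(cos 116.4°, sin 116.4°) = (15.75, 35.73). The perpendicularity gives UH at right angles to PU; with |UH| = 14.1 on the right of PU, H = U + 14.1·(0.8957, 0.4446) = (28.38, 42.00). So H.y = 42.00.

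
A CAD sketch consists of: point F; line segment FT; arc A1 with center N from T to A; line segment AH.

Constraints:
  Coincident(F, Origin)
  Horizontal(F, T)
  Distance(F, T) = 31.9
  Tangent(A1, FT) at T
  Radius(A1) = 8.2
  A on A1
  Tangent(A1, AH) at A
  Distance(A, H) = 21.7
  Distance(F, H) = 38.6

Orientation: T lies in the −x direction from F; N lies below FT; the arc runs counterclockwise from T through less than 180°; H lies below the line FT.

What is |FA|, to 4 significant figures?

40.48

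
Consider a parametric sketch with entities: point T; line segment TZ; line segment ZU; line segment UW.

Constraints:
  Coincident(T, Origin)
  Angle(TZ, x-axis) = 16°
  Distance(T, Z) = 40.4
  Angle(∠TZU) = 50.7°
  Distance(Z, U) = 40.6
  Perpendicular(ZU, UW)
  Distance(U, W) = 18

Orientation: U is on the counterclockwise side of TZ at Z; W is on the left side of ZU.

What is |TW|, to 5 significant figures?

20.031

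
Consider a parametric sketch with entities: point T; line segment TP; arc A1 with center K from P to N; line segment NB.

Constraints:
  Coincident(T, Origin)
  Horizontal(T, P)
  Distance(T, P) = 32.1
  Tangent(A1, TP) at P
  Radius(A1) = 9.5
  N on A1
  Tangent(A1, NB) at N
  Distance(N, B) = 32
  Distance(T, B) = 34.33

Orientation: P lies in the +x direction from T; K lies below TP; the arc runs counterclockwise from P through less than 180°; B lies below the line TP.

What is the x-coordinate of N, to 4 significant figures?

23.72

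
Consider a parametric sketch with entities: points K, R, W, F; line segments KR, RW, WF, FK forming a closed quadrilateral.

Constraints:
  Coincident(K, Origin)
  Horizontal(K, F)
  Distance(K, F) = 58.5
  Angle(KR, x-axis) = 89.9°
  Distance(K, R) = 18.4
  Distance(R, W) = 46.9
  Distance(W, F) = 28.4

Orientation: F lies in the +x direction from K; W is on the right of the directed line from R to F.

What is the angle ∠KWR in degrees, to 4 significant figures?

21.25°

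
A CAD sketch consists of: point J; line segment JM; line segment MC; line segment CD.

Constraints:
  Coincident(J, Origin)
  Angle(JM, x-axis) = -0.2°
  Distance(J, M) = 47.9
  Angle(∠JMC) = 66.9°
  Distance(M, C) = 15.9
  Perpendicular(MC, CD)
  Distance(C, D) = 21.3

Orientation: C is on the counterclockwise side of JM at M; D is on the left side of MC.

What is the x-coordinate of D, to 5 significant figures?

22.091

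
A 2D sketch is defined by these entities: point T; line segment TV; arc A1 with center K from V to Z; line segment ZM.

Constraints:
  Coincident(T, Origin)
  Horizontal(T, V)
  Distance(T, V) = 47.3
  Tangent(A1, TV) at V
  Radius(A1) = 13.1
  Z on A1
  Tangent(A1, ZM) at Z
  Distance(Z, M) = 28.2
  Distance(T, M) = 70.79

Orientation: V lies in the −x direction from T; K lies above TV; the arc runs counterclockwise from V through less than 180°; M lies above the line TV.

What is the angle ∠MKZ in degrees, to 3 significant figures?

65.1°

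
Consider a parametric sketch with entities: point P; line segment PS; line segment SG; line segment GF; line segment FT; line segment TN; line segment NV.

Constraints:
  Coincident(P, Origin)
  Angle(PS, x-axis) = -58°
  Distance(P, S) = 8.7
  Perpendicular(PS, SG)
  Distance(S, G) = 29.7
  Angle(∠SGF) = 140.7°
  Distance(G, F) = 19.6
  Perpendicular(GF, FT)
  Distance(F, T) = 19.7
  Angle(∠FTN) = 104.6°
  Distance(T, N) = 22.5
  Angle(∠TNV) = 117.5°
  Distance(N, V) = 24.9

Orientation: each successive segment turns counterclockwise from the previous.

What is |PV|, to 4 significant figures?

18.70

∠FTN = 104.6° gives TN at -123.3° from the x-axis; with |TN| = 22.5, N = (5.068, 14.44). ∠TNV = 117.5° gives NV at -60.80° from the x-axis; with |NV| = 24.9, V = (17.22, -7.299). Then |PV| = |V − P| = 18.70.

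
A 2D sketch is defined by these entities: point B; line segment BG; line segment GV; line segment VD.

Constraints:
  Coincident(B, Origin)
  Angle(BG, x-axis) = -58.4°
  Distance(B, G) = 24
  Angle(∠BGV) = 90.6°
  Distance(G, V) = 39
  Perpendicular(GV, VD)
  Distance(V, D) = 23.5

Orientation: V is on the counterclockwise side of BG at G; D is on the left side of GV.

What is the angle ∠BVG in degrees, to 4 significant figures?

31.44°

B is at the origin; BG runs at -58.4° with length 24.0, so G = 24.0·(cos -58.4°, sin -58.4°) = (12.58, -20.44). ∠BGV = 90.6°, so GV runs at -58.4° + (180° − 90.6°) = 31.00° from the x-axis; with |GV| = 39.0, V = G + 39.0·(cos 31.00°, sin 31.00°) = (46.01, -0.3550). Then cos ∠BVG = VB·VG / (|VB||VG|), giving 31.44°.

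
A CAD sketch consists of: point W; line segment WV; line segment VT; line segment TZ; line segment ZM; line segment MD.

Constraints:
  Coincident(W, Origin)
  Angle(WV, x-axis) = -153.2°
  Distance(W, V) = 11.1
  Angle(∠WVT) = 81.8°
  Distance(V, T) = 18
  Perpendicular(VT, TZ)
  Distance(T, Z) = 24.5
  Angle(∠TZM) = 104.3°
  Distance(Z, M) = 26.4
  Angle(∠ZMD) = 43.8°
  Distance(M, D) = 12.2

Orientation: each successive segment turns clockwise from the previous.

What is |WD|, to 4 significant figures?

10.05

W is at the origin; WV runs at -153.2° with length 11.1, so V = (-9.908, -5.005). ∠WVT = 81.8° gives VT at 108.6° from the x-axis; with |VT| = 18.0, T = (-15.65, 12.06). VT is perpendicular to TZ, so TZ runs at 18.60°; with |TZ| = 24.5, Z = (7.571, 19.87). ∠TZM = 104.3° gives ZM at -57.10° from the x-axis; with |ZM| = 26.4, M = (21.91, -2.296). ∠ZMD = 43.8° gives MD at 166.7° from the x-axis; with |MD| = 12.2, D = (10.04, 0.5102). Then |WD| = |D − W| = 10.05.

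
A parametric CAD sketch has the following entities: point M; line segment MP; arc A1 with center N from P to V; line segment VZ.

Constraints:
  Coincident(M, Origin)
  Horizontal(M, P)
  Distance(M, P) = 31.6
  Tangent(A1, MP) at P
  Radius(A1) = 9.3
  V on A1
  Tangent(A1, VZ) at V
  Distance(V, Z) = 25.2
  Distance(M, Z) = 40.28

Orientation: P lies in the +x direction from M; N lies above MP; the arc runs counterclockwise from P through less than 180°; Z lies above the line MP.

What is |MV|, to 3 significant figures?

41.5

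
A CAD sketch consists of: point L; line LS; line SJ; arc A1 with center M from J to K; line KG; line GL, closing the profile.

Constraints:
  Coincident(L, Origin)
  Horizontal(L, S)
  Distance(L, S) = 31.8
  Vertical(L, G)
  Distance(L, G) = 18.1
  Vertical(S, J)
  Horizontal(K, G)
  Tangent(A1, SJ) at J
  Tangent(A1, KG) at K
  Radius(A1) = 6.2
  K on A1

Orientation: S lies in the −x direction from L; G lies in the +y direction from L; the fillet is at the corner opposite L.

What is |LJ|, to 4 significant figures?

33.95

L is at the origin; LS is horizontal with |LS| = 31.8 and S on the −x side, so S = (-31.80, 0.000). LG is vertical with |LG| = 18.1 and G on the +y side, so G = (0.000, 18.10). The virtual corner opposite L is at (-31.80, 18.10). The tangent condition forces MJ to be normal to SJ and since A1 is tangent to KG there, MK ⟂ KG, with radius 6.2, so the center M sits 6.2 in from both sides at M = (-25.60, 11.90). That places the tangent points at J = (-31.80, 11.90) on SJ and K = (-25.60, 18.10) on KG. Then |LJ| = |J − L| = 33.95.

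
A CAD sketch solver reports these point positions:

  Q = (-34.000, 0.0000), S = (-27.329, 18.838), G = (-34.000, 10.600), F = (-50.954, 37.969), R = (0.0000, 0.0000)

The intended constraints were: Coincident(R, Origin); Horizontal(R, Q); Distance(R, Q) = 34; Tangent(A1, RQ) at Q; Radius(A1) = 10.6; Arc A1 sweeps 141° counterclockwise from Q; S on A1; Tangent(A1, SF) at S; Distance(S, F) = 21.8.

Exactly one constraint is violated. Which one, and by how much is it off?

Distance(S, F) = 21.8 — off by 8.60.

R = (0.00, 0.00) ✓; R.y = 0.00, Q.y = 0.00 ✓; |RQ| = 34.00 ✓; ∠(GQ, QR) = 90.00° ✓; |GQ| = 10.60 ✓; bearing(G→S) − bearing(G→Q) = 141.0° ✓; |GS| = 10.60 ✓; ∠(GS, SF) = 90.00° ✓; |SF| = 30.40 ✗.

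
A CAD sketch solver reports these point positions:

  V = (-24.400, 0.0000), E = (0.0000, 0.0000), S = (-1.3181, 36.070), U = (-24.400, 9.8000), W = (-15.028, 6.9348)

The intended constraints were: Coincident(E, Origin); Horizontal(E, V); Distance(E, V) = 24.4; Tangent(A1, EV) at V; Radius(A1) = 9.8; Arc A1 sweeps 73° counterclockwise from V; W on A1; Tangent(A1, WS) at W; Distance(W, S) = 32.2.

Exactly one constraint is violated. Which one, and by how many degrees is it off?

Tangent(A1, WS) at W — off by 8.20°.

E = (0.00, 0.00) ✓; E.y = 0.00, V.y = 0.00 ✓; |EV| = 24.40 ✓; ∠(UV, VE) = 90.00° ✓; |UV| = 9.800 ✓; bearing(U→W) − bearing(U→V) = 73.00° ✓; |UW| = 9.800 ✓; ∠(UW, WS) = 98.20° ✗; |WS| = 32.20 ✓.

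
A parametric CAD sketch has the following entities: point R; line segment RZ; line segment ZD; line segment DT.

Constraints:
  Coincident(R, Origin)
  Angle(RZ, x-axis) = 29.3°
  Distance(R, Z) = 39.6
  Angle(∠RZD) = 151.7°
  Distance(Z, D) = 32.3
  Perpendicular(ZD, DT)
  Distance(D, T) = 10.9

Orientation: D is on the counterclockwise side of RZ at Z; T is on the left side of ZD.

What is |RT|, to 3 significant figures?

67.6

∠RZD = 151.7°, so ZD runs at 29.3° + (180° − 151.7°) = 57.6° from the x-axis; with |ZD| = 32.3, D = Z + 32.3·(cos 57.6°, sin 57.6°) = (51.8, 46.7). ZD ⟂ DT; with |DT| = 10.9 on the left of ZD, T = D + 10.9·(-0.844, 0.536) = (42.6, 52.5). Then |RT| = |T − R| = 67.6.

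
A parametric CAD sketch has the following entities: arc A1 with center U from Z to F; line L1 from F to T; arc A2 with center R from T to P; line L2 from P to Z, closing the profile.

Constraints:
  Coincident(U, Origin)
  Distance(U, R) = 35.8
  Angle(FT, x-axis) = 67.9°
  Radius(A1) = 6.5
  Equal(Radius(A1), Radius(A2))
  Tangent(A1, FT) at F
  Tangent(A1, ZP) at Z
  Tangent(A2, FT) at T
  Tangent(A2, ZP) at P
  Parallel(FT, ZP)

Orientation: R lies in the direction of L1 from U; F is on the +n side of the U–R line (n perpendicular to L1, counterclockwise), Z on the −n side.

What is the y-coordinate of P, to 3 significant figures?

30.7

The slot axis is L1's direction at 67.9°, so u = (cos 67.9°, sin 67.9°) = (0.376, 0.927) and n = (−sin 67.9°, cos 67.9°) = (-0.927, 0.376). U is at the origin and R lies 35.8 along u from U, so R = 35.8·u = (13.5, 33.2). Tangency of A1 to both parallel lines with radius 6.5 puts F and Z at U ± 6.5·n: F = (-6.02, 2.45), Z = (6.02, -2.45). Equal radii place T and P the same way about R: T = R + 6.5·n = (7.45, 35.6), P = R − 6.5·n = (19.5, 30.7). So P.y = 30.7.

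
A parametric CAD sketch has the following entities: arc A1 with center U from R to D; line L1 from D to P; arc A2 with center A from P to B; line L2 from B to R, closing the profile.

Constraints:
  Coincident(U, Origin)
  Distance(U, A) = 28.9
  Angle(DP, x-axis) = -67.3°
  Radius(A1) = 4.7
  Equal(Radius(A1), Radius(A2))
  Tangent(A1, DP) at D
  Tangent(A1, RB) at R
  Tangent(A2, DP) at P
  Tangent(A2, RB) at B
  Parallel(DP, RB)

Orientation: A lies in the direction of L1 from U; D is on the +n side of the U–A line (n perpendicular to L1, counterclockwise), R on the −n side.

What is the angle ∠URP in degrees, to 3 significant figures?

72.0°

Tangency of A1 to both parallel lines with radius 4.7 puts D and R at U ± 4.7·n: D = (4.34, 1.81), R = (-4.34, -1.81). Equal radii place P and B the same way about A: P = A + 4.7·n = (15.5, -24.8), B = A − 4.7·n = (6.82, -28.5). Then cos ∠URP = RU·RP / (|RU||RP|), giving 72.0°.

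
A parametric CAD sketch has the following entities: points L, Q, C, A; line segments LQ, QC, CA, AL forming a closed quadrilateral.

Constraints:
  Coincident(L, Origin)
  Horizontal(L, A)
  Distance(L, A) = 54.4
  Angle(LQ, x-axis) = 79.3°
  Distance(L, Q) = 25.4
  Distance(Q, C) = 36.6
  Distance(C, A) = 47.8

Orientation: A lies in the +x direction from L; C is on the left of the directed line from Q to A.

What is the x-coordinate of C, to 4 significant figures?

35.92

Checks: L = (0.00, 0.00) ✓; |QC| = 36.60 ✓; |CA| = 47.80 ✓.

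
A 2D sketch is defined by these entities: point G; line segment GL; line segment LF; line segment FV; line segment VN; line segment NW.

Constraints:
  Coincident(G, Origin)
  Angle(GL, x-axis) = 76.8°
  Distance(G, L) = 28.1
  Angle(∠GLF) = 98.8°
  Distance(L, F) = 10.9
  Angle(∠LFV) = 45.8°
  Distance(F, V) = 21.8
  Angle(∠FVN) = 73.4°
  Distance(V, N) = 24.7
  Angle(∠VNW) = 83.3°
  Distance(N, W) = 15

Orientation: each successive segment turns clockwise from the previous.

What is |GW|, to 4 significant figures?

39.48

G is at the origin; GL runs at 76.8° with length 28.1, so L = (6.417, 27.36). ∠GLF = 98.8° gives LF at -4.400° from the x-axis; with |LF| = 10.9, F = (17.28, 26.52). ∠LFV = 45.8° gives FV at -138.6° from the x-axis; with |FV| = 21.8, V = (0.9321, 12.10). ∠FVN = 73.4° gives VN at 114.8° from the x-axis; with |VN| = 24.7, N = (-9.428, 34.53). ∠VNW = 83.3° gives NW at 18.10° from the x-axis; with |NW| = 15.0, W = (4.829, 39.19). Then |GW| = |W − G| = 39.48.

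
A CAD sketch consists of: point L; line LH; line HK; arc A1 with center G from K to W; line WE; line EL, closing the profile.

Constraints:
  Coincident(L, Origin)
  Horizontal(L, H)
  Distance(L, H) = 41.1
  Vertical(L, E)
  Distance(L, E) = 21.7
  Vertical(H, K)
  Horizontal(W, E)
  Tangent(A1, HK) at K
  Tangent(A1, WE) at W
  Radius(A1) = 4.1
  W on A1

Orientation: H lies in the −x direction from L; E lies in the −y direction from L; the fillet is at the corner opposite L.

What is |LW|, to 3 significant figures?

42.9

The virtual corner opposite L is at (-41.1, -21.7). The tangent condition forces GK to be normal to HK and the tangent condition forces GW to be normal to WE, with radius 4.1, so the center G sits 4.1 in from both sides at G = (-37.0, -17.6). That places the tangent points at K = (-41.1, -17.6) on HK and W = (-37.0, -21.7) on WE. Then |LW| = |W − L| = 42.9.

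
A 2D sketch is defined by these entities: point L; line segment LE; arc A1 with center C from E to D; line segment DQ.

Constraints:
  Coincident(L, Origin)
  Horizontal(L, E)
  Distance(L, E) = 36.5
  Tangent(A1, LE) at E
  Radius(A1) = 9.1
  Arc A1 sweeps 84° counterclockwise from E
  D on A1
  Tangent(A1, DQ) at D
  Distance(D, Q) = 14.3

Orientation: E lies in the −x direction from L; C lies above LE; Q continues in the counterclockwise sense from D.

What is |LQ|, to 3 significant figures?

34.3

On A1, E sits at bearing -90° from C; an 84° counterclockwise sweep puts D at bearing -6°, so D = C + 9.1·(cos -6°, sin -6°) = (-27.4, 8.15). The tangent condition forces CD to be normal to DQ, so DQ runs along (−sin -6°, cos -6°); with |DQ| = 14.3, Q = (-26.0, 22.4). Then |LQ| = |Q − L| = 34.3.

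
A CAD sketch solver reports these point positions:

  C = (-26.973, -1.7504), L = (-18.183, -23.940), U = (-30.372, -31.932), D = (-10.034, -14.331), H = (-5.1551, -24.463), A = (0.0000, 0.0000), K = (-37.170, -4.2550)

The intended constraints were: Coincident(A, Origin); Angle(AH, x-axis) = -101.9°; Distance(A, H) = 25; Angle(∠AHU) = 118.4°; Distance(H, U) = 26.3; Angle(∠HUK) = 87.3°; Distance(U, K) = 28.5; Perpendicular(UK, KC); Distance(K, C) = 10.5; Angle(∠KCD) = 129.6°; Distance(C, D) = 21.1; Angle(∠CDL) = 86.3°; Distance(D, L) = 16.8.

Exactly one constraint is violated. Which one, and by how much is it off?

Distance(D, L) = 16.8 — off by 4.20.

A = (0.00, 0.00) ✓; AH at -101.9° ✓; |AH| = 25.00 ✓; ∠AHU = 118.4° ✓; |HU| = 26.30 ✓; ∠HUK = 87.30° ✓; |UK| = 28.50 ✓; ∠(UK, KC) = 90.00° ✓; |KC| = 10.50 ✓; ∠KCD = 129.6° ✓; |CD| = 21.10 ✓; ∠CDL = 86.30° ✓; |DL| = 12.60 ✗.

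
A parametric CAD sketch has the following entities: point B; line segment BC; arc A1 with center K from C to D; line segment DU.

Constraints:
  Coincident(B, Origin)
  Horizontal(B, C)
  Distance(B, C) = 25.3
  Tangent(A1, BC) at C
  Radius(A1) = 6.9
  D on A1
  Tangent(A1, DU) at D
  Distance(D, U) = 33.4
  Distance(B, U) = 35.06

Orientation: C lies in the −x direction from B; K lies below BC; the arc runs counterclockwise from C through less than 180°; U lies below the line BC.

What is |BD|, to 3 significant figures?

32.3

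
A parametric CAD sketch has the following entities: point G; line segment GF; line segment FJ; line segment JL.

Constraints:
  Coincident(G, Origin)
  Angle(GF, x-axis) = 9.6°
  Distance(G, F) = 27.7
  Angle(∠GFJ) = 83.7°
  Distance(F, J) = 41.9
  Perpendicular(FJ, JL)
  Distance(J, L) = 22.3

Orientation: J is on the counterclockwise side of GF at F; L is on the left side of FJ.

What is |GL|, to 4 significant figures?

39.21

G is at the origin; GF runs at 9.6° with length 27.7, so F = 27.7·(cos 9.6°, sin 9.6°) = (27.31, 4.619). ∠GFJ = 83.7°, so FJ runs at 9.6° + (180° − 83.7°) = 105.9° from the x-axis; with |FJ| = 41.9, J = F + 41.9·(cos 105.9°, sin 105.9°) = (15.83, 44.92). FJ is perpendicular to JL; with |JL| = 22.3 on the left of FJ, L = J + 22.3·(-0.9617, -0.2740) = (-5.614, 38.81). Then |GL| = |L − G| = 39.21.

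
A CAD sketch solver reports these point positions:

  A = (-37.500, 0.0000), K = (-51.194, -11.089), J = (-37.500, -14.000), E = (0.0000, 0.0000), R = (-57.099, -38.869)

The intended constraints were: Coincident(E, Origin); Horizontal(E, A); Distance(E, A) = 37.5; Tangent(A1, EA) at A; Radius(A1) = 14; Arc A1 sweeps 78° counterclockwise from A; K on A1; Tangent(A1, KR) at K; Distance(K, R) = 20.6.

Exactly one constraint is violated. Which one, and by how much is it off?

Distance(K, R) = 20.6 — off by 7.80.

E = (0.00, 0.00) ✓; E.y = 0.00, A.y = 0.00 ✓; |EA| = 37.50 ✓; ∠(JA, AE) = 90.00° ✓; |JA| = 14.00 ✓; bearing(J→K) − bearing(J→A) = 78.00° ✓; |JK| = 14.00 ✓; ∠(JK, KR) = 90.00° ✓; |KR| = 28.40 ✗.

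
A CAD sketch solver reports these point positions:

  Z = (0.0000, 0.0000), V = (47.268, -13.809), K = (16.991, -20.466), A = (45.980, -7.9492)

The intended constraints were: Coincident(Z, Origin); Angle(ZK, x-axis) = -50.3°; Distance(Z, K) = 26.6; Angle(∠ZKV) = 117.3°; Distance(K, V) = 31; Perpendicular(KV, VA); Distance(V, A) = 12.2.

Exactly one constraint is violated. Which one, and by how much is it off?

Distance(V, A) = 12.2 — off by 6.20.

Z = (0.00, 0.00) ✓; ZK at -50.30° ✓; |ZK| = 26.60 ✓; ∠ZKV = 117.3° ✓; |KV| = 31.00 ✓; ∠(KV, VA) = 90.00° ✓; |VA| = 6.000 ✗.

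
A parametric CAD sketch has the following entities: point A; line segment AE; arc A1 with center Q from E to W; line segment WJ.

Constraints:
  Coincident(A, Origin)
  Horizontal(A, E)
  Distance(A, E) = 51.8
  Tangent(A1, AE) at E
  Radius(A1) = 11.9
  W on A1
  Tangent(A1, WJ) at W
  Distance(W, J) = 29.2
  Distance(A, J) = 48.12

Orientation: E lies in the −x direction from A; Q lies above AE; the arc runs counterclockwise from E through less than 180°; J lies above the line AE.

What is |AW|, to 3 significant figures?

41.3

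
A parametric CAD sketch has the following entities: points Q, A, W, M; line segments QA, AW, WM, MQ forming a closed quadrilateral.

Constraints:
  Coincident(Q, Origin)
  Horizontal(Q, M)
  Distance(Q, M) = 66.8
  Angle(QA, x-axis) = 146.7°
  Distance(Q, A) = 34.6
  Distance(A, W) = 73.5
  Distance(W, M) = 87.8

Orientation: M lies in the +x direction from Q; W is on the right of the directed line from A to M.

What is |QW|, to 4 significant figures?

50.76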